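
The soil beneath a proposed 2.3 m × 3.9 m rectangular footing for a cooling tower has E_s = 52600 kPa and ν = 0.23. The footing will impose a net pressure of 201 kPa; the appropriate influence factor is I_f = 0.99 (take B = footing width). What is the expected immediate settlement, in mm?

Immediate (elastic) settlement: S_e = q·B·(1−ν²)/E_s · I_f.
S_e = 201 × 2.3 × (1 − 0.23²) / 52600 × 0.99
    = 201 × 2.3 × 0.9471 / 52600 × 0.99
    = 0.008241 m = 8.241 mm

S_e ≈ 8.24 mm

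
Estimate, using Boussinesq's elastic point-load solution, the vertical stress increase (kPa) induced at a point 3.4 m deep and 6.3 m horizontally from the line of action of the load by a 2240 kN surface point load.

Boussinesq vertical stress below a point load on an elastic half-space:
Δσ_z = 3P/(2πz²) · [1 + (r/z)²]^(−5/2)
r/z = 6.3/3.4 = 1.8529; [1+(r/z)²]^(−5/2) = 0.024164.
Δσ_z = 3×2240/(2π×3.4²) × 0.024164 = 92.519 × 0.024164 = 2.236 kPa

Δσ_z ≈ 2.24 kPa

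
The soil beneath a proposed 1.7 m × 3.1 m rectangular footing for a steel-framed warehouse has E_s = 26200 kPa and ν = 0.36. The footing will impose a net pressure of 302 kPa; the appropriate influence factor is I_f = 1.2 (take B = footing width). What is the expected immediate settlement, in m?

S_e ≈ 0.0205 m

Immediate (elastic) settlement: S_e = q·B·(1−ν²)/E_s · I_f.
S_e = 302 × 1.7 × (1 − 0.36²) / 26200 × 1.2
    = 302 × 1.7 × 0.8704 / 26200 × 1.2
    = 0.02047 m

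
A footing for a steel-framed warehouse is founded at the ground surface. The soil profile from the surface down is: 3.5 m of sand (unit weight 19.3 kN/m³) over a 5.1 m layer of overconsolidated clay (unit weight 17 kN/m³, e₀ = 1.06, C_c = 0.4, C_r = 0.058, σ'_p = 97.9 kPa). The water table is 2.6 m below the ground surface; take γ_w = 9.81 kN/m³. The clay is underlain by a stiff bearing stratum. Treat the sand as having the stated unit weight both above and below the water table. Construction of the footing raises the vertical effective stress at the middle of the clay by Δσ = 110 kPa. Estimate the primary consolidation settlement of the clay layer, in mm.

S_c ≈ 293 mm

Mid-depth of clay below the ground surface: z = 3.5 + 5.1/2 = 6.05 m.
Total vertical stress at mid-clay: σ_v = 19.3×3.5 + 17×2.55 = 110.9 kPa.
Pore pressure: u = 9.81×(6.05 − 2.6) = 33.845 kPa.
Initial effective stress: σ'_0 = σ_v − u = 110.9 − 33.845 = 77.055 kPa.
Final effective stress: σ'_f = 77.055 + 110 = 187.06 kPa.
σ'_f = 187.06 > σ'_p = 97.9 kPa, so the stress path crosses the preconsolidation pressure — recompression up to σ'_p, then virgin compression beyond:
S_c = H/(1+e₀)·[C_r·log₁₀(σ'_p/σ'_0) + C_c·log₁₀(σ'_f/σ'_p)]
    = 5.1/2.06 × [0.058×log₁₀(97.9/77.055) + 0.4×log₁₀(187.06/97.9)]
    = 2.4757 × [0.0060309 + 0.11248] = 0.2934 m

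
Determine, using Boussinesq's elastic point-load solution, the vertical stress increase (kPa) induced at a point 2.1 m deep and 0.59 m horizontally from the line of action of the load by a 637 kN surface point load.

Boussinesq vertical stress below a point load on an elastic half-space:
Δσ_z = 3P/(2πz²) · [1 + (r/z)²]^(−5/2)
r/z = 0.59/2.1 = 0.28095; [1+(r/z)²]^(−5/2) = 0.82701.
Δσ_z = 3×637/(2π×2.1²) × 0.82701 = 68.967 × 0.82701 = 57.04 kPa

Δσ_z ≈ 57 kPa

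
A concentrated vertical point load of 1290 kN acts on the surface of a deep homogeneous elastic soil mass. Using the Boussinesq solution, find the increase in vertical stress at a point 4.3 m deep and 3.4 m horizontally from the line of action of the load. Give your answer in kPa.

Boussinesq vertical stress below a point load on an elastic half-space:
Δσ_z = 3P/(2πz²) · [1 + (r/z)²]^(−5/2)
r/z = 3.4/4.3 = 0.7907; [1+(r/z)²]^(−5/2) = 0.29698.
Δσ_z = 3×1290/(2π×4.3²) × 0.29698 = 33.311 × 0.29698 = 9.893 kPa

Δσ_z ≈ 9.89 kPa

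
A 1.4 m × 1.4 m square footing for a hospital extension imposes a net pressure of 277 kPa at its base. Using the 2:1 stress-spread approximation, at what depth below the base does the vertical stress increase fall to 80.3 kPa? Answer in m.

z ≈ 1.2 m

2:1 spreading — at depth z the loaded area has grown by z in each plan dimension:
qB²/(B+z)² = Δσ_z ⇒ z = B(√(q/Δσ_z) − 1) = 1.4×(√(277/80.3) − 1) = 1.2 m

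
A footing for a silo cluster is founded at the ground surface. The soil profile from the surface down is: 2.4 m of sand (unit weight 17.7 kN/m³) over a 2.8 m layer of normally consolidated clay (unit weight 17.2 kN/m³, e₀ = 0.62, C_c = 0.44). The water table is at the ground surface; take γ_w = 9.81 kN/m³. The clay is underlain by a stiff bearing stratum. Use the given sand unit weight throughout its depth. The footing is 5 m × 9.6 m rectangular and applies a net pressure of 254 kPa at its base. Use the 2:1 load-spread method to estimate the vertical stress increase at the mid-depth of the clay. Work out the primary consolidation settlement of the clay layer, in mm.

Mid-depth of clay below the ground surface: z = 2.4 + 2.8/2 = 3.8 m.
Total vertical stress at mid-clay: σ_v = 17.7×2.4 + 17.2×1.4 = 66.56 kPa.
Pore pressure: u = 9.81×(3.8 − 0) = 37.278 kPa.
Initial effective stress: σ'_0 = σ_v − u = 66.56 − 37.278 = 29.282 kPa.
Stress increase at mid-clay by the 2:1 spreading method:
Δσ = qBL/((B+z)(L+z)) = 254×5×9.6/((5+3.8)(9.6+3.8)) = 103.39 kPa
Final effective stress: σ'_f = σ'_0 + Δσ = 29.282 + 103.39 = 132.67 kPa.
Normally consolidated clay, so the full stress increment lies on the virgin compression line:
S_c = C_c·H/(1+e₀)·log₁₀(σ'_f/σ'_0) = 0.44×2.8/(1+0.62)×log₁₀(132.67/29.282)
    = 0.76049 × 0.65617 = 0.499 m

S_c ≈ 499 mm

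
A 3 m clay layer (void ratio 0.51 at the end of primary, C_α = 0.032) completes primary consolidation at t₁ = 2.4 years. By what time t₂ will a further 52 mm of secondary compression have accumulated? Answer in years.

S_s = C_α·H/(1+e_p)·log₁₀(t₂/t₁) ⇒ log₁₀(t₂/t₁) = S_s·(1+e_p)/(C_α·H).
log₁₀(t₂/t₁) = 0.052 × (1+0.51) / (0.032×3) = 0.8179
t₂ = t₁ × 10^0.8179 = 2.4 × 6.575 = 15.78 years

t₂ ≈ 15.8 years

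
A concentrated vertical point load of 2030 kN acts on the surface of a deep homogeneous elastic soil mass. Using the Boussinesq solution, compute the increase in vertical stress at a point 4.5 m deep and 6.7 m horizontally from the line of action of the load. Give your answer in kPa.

Boussinesq vertical stress below a point load on an elastic half-space:
Δσ_z = 3P/(2πz²) · [1 + (r/z)²]^(−5/2)
r/z = 6.7/4.5 = 1.4889; [1+(r/z)²]^(−5/2) = 0.053882.
Δσ_z = 3×2030/(2π×4.5²) × 0.053882 = 47.864 × 0.053882 = 2.579 kPa

Δσ_z ≈ 2.58 kPa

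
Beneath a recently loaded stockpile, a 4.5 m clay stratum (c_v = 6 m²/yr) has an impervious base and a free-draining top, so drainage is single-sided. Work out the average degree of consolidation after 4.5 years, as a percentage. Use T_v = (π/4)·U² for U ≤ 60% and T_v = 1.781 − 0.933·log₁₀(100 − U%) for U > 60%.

Drainage path length: H_d = H = 4.5 m (single drainage).
T_v = c_v·t/H_d² = 6×4.5/4.5² = 1.3333.
T_v = 1.3333 corresponds to the U > 60% branch:
U = 1 − 10^((1.781 − T_v)/0.933)/100 = 0.9698

U ≈ 97 %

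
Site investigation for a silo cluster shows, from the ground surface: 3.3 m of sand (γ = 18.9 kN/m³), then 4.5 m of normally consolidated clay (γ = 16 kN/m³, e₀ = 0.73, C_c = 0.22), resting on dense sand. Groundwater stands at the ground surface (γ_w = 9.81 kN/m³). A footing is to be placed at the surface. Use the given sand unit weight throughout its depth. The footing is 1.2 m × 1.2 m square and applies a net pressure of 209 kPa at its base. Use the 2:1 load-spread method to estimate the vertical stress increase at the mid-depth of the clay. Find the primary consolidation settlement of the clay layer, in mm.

Mid-depth of clay below the ground surface: z = 3.3 + 4.5/2 = 5.55 m.
Total vertical stress at mid-clay: σ_v = 18.9×3.3 + 16×2.25 = 98.37 kPa.
Pore pressure: u = 9.81×(5.55 − 0) = 54.446 kPa.
Initial effective stress: σ'_0 = σ_v − u = 98.37 − 54.446 = 43.924 kPa.
Stress increase at mid-clay by the 2:1 spreading method:
Δσ = qBL/((B+z)(L+z)) = 209×1.2×1.2/((1.2+5.55)(1.2+5.55)) = 6.6054 kPa
Final effective stress: σ'_f = σ'_0 + Δσ = 43.924 + 6.6054 = 50.529 kPa.
Normally consolidated clay, so the full stress increment lies on the virgin compression line:
S_c = C_c·H/(1+e₀)·log₁₀(σ'_f/σ'_0) = 0.22×4.5/(1+0.73)×log₁₀(50.529/43.924)
    = 0.57225 × 0.060839 = 0.03482 m

S_c ≈ 34.8 mm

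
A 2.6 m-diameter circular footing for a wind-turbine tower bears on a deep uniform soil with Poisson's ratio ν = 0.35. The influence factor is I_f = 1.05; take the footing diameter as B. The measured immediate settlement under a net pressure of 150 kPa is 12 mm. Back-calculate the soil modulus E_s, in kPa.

E_s ≈ 29900 kPa

S_e = q·B·(1−ν²)/E_s · I_f  ⇒  E_s = q·B·(1−ν²)·I_f / S_e.
E_s = 150 × 2.6 × 0.8775 × 1.05 / 0.012 = 29940 kPa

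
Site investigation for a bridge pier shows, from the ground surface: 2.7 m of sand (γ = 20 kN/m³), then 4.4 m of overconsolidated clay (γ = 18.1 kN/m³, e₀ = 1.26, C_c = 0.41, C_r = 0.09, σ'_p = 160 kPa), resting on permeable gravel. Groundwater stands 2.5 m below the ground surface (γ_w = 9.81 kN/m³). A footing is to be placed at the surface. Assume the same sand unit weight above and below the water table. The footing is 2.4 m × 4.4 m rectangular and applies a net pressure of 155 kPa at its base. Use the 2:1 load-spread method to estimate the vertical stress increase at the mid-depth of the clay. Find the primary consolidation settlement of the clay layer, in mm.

Mid-depth of clay below the ground surface: z = 2.7 + 4.4/2 = 4.9 m.
Total vertical stress at mid-clay: σ_v = 20×2.7 + 18.1×2.2 = 93.82 kPa.
Pore pressure: u = 9.81×(4.9 − 2.5) = 23.544 kPa.
Initial effective stress: σ'_0 = σ_v − u = 93.82 − 23.544 = 70.276 kPa.
Stress increase at mid-clay by the 2:1 spreading method:
Δσ = qBL/((B+z)(L+z)) = 155×2.4×4.4/((2.4+4.9)(4.4+4.9)) = 24.11 kPa
Final effective stress: σ'_f = 70.276 + 24.11 = 94.386 kPa.
σ'_f = 94.386 ≤ σ'_p = 160 kPa, so the clay remains overconsolidated and only the recompression index applies:
S_c = C_r·H/(1+e₀)·log₁₀(σ'_f/σ'_0) = 0.09×4.4/2.26×log₁₀(94.386/70.276)
    = 0.17522 × 0.1281 = 0.02245 m

S_c ≈ 22.4 mm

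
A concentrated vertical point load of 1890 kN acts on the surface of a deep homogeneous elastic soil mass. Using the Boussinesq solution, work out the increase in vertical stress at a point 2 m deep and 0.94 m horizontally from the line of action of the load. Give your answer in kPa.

Δσ_z ≈ 137 kPa

Boussinesq vertical stress below a point load on an elastic half-space:
Δσ_z = 3P/(2πz²) · [1 + (r/z)²]^(−5/2)
r/z = 0.94/2 = 0.47; [1+(r/z)²]^(−5/2) = 0.60716.
Δσ_z = 3×1890/(2π×2²) × 0.60716 = 225.6 × 0.60716 = 137 kPa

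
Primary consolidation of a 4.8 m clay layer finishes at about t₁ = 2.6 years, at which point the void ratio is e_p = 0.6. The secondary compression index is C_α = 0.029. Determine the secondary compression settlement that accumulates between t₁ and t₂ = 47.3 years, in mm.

S_s ≈ 110 mm

Secondary compression: S_s = C_α·H/(1+e_p)·log₁₀(t₂/t₁)
S_s = 0.029×4.8/(1+0.6)×log₁₀(47.3/2.6)
    = 0.087 × 1.26 = 0.1096 m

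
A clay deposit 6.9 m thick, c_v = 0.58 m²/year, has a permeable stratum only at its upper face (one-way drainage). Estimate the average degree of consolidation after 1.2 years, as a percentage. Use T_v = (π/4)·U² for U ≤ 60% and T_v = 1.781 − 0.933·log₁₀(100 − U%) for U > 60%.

U ≈ 13.6 %

Drainage path length: H_d = H = 6.9 m (single drainage).
T_v = c_v·t/H_d² = 0.58×1.2/6.9² = 0.014619.
T_v = 0.014619 corresponds to the U ≤ 60% branch:
U = √(4T_v/π) = 0.1364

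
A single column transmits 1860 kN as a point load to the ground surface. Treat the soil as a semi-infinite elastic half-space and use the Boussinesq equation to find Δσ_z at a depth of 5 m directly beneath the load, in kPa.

Boussinesq vertical stress below a point load on an elastic half-space:
Δσ_z = 3P/(2πz²) · [1 + (r/z)²]^(−5/2)
r/z = 0/5 = 0; [1+(r/z)²]^(−5/2) = 1.
Δσ_z = 3×1860/(2π×5²) × 1 = 35.523 × 1 = 35.52 kPa

Δσ_z ≈ 35.5 kPa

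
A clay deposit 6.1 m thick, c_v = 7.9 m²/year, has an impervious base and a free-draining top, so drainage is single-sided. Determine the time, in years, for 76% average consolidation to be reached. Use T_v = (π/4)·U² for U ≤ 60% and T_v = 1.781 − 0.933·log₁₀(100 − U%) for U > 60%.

t ≈ 2.32 years

Drainage path length: H_d = H = 6.1 m (single drainage).
U > 60%: T_v = 1.781 − 0.933·log₁₀(100 − 76) = 0.49326.
t = T_v·H_d²/c_v = 0.49326×6.1²/7.9 = 2.323 years.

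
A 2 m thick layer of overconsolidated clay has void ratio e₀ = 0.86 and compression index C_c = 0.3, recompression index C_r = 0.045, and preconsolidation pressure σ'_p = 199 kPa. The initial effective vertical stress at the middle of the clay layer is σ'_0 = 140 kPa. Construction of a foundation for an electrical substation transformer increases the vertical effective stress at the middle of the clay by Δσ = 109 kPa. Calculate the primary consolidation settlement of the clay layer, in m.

S_c ≈ 0.0388 m

Final effective stress: σ'_f = 140 + 109 = 249 kPa.
σ'_f = 249 > σ'_p = 199 kPa, so the stress path crosses the preconsolidation pressure — recompression up to σ'_p, then virgin compression beyond:
S_c = H/(1+e₀)·[C_r·log₁₀(σ'_p/σ'_0) + C_c·log₁₀(σ'_f/σ'_p)]
    = 2/1.86 × [0.045×log₁₀(199/140) + 0.3×log₁₀(249/199)]
    = 1.0753 × [0.0068726 + 0.029204] = 0.03879 m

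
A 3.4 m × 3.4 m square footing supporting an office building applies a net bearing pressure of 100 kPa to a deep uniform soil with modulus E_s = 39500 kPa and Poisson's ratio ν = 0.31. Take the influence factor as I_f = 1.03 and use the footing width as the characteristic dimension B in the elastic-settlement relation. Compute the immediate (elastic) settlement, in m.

S_e ≈ 0.00801 m

Immediate (elastic) settlement: S_e = q·B·(1−ν²)/E_s · I_f.
S_e = 100 × 3.4 × (1 − 0.31²) / 39500 × 1.03
    = 100 × 3.4 × 0.9039 / 39500 × 1.03
    = 0.008014 m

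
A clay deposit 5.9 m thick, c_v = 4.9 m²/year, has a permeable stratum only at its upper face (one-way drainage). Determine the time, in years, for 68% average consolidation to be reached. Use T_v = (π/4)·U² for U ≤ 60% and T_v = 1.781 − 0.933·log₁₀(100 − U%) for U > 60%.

Drainage path length: H_d = H = 5.9 m (single drainage).
U > 60%: T_v = 1.781 − 0.933·log₁₀(100 − 68) = 0.3767.
t = T_v·H_d²/c_v = 0.3767×5.9²/4.9 = 2.676 years.

t ≈ 2.68 years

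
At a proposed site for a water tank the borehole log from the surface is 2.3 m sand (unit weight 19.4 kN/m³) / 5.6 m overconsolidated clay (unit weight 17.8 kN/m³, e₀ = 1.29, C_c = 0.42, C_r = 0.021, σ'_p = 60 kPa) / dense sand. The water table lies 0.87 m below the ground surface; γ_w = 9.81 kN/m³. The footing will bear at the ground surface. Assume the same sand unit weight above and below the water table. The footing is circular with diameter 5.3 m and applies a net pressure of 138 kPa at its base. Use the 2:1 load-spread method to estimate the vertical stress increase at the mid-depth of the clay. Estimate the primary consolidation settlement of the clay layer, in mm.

Mid-depth of clay below the ground surface: z = 2.3 + 5.6/2 = 5.1 m.
Total vertical stress at mid-clay: σ_v = 19.4×2.3 + 17.8×2.8 = 94.46 kPa.
Pore pressure: u = 9.81×(5.1 − 0.87) = 41.496 kPa.
Initial effective stress: σ'_0 = σ_v − u = 94.46 − 41.496 = 52.964 kPa.
Stress increase at mid-clay by the 2:1 spreading method:
Δσ ≈ qD²/(D+z)² = 138×5.3²/(5.3+5.1)² = 35.84 kPa
Final effective stress: σ'_f = 52.964 + 35.84 = 88.804 kPa.
σ'_f = 88.804 > σ'_p = 60 kPa, so the stress path crosses the preconsolidation pressure — recompression up to σ'_p, then virgin compression beyond:
S_c = H/(1+e₀)·[C_r·log₁₀(σ'_p/σ'_0) + C_c·log₁₀(σ'_f/σ'_p)]
    = 5.6/2.29 × [0.021×log₁₀(60/52.964) + 0.42×log₁₀(88.804/60)]
    = 2.4454 × [0.0011376 + 0.071518] = 0.1777 m

S_c ≈ 178 mm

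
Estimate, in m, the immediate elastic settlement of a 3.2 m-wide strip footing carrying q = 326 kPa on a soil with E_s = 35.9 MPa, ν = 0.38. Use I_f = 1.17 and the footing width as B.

Immediate (elastic) settlement: S_e = q·B·(1−ν²)/E_s · I_f.
E_s = 35.9 MPa = 35900 kPa.
S_e = 326 × 3.2 × (1 − 0.38²) / 35900 × 1.17
    = 326 × 3.2 × 0.8556 / 35900 × 1.17
    = 0.02909 m

S_e ≈ 0.0291 m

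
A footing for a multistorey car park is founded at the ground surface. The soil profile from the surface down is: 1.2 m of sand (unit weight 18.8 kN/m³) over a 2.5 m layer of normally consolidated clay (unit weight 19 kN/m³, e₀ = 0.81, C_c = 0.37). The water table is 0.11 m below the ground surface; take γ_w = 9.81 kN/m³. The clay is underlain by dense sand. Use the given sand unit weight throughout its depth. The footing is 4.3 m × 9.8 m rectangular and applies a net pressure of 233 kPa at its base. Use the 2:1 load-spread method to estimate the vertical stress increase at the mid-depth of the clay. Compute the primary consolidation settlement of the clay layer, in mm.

Mid-depth of clay below the ground surface: z = 1.2 + 2.5/2 = 2.45 m.
Total vertical stress at mid-clay: σ_v = 18.8×1.2 + 19×1.25 = 46.31 kPa.
Pore pressure: u = 9.81×(2.45 − 0.11) = 22.955 kPa.
Initial effective stress: σ'_0 = σ_v − u = 46.31 − 22.955 = 23.355 kPa.
Stress increase at mid-clay by the 2:1 spreading method:
Δσ = qBL/((B+z)(L+z)) = 233×4.3×9.8/((4.3+2.45)(9.8+2.45)) = 118.74 kPa
Final effective stress: σ'_f = σ'_0 + Δσ = 23.355 + 118.74 = 142.09 kPa.
Normally consolidated clay, so the full stress increment lies on the virgin compression line:
S_c = C_c·H/(1+e₀)·log₁₀(σ'_f/σ'_0) = 0.37×2.5/(1+0.81)×log₁₀(142.09/23.355)
    = 0.51105 × 0.78418 = 0.4008 m

S_c ≈ 401 mm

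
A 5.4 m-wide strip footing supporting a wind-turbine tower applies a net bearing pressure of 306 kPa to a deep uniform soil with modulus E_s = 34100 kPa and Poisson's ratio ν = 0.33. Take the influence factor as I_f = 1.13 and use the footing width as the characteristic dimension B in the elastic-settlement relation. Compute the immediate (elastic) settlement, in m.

Immediate (elastic) settlement: S_e = q·B·(1−ν²)/E_s · I_f.
S_e = 306 × 5.4 × (1 − 0.33²) / 34100 × 1.13
    = 306 × 5.4 × 0.8911 / 34100 × 1.13
    = 0.04879 m

S_e ≈ 0.0488 m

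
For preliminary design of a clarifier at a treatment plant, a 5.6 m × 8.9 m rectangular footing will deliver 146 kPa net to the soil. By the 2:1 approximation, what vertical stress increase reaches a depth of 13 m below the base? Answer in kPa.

By the 2:1 method the load spreads at 1 horizontal : 2 vertical, so at depth z the loaded area has grown by z in each plan dimension:
Δσ = qBL/((B+z)(L+z)) = 146×5.6×8.9/((5.6+13)(8.9+13)) = 17.864 kPa

Δσ_z ≈ 17.9 kPa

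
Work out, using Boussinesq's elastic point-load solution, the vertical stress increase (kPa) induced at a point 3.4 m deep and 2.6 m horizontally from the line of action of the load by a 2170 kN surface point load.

Δσ_z ≈ 28.3 kPa

Boussinesq vertical stress below a point load on an elastic half-space:
Δσ_z = 3P/(2πz²) · [1 + (r/z)²]^(−5/2)
r/z = 2.6/3.4 = 0.76471; [1+(r/z)²]^(−5/2) = 0.31629.
Δσ_z = 3×2170/(2π×3.4²) × 0.31629 = 89.628 × 0.31629 = 28.35 kPa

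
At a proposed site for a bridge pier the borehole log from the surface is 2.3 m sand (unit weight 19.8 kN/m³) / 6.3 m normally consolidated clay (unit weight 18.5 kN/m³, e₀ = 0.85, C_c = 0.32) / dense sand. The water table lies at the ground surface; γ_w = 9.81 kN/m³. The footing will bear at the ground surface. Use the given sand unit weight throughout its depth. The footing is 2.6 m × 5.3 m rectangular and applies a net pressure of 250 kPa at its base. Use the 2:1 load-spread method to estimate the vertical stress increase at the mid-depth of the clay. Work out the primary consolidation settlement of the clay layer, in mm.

Mid-depth of clay below the ground surface: z = 2.3 + 6.3/2 = 5.45 m.
Total vertical stress at mid-clay: σ_v = 19.8×2.3 + 18.5×3.15 = 103.81 kPa.
Pore pressure: u = 9.81×(5.45 − 0) = 53.465 kPa.
Initial effective stress: σ'_0 = σ_v − u = 103.81 − 53.465 = 50.345 kPa.
Stress increase at mid-clay by the 2:1 spreading method:
Δσ = qBL/((B+z)(L+z)) = 250×2.6×5.3/((2.6+5.45)(5.3+5.45)) = 39.809 kPa
Final effective stress: σ'_f = σ'_0 + Δσ = 50.345 + 39.809 = 90.154 kPa.
Normally consolidated clay, so the full stress increment lies on the virgin compression line:
S_c = C_c·H/(1+e₀)·log₁₀(σ'_f/σ'_0) = 0.32×6.3/(1+0.85)×log₁₀(90.154/50.345)
    = 1.0897 × 0.25303 = 0.2757 m

S_c ≈ 276 mm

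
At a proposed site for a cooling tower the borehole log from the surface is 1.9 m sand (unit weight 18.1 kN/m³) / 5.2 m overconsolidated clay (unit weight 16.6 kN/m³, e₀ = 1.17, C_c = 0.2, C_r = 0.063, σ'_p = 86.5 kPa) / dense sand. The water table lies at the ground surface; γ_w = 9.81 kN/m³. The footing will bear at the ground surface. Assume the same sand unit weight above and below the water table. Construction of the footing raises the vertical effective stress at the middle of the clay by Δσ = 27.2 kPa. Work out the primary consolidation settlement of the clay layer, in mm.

Mid-depth of clay below the ground surface: z = 1.9 + 5.2/2 = 4.5 m.
Total vertical stress at mid-clay: σ_v = 18.1×1.9 + 16.6×2.6 = 77.55 kPa.
Pore pressure: u = 9.81×(4.5 − 0) = 44.145 kPa.
Initial effective stress: σ'_0 = σ_v − u = 77.55 − 44.145 = 33.405 kPa.
Final effective stress: σ'_f = 33.405 + 27.2 = 60.605 kPa.
σ'_f = 60.605 ≤ σ'_p = 86.5 kPa, so the clay remains overconsolidated and only the recompression index applies:
S_c = C_r·H/(1+e₀)·log₁₀(σ'_f/σ'_0) = 0.063×5.2/2.17×log₁₀(60.605/33.405)
    = 0.15097 × 0.2587 = 0.03906 m

S_c ≈ 39.1 mm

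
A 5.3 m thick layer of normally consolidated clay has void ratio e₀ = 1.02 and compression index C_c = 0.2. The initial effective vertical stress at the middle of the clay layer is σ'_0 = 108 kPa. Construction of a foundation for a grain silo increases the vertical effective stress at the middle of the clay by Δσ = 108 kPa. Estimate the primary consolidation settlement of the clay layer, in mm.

Final effective stress: σ'_f = σ'_0 + Δσ = 108 + 108 = 216 kPa.
Normally consolidated clay, so the full stress increment lies on the virgin compression line:
S_c = C_c·H/(1+e₀)·log₁₀(σ'_f/σ'_0) = 0.2×5.3/(1+1.02)×log₁₀(216/108)
    = 0.52475 × 0.30103 = 0.158 m

S_c ≈ 158 mm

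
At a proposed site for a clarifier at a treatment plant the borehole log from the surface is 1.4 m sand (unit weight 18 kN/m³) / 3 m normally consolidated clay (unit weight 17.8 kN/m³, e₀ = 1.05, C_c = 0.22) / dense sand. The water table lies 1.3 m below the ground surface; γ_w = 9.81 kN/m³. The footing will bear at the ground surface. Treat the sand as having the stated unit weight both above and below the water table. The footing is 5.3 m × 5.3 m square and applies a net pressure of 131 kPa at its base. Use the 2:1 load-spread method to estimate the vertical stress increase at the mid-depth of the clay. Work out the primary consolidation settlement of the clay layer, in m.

Mid-depth of clay below the ground surface: z = 1.4 + 3/2 = 2.9 m.
Total vertical stress at mid-clay: σ_v = 18×1.4 + 17.8×1.5 = 51.9 kPa.
Pore pressure: u = 9.81×(2.9 − 1.3) = 15.696 kPa.
Initial effective stress: σ'_0 = σ_v − u = 51.9 − 15.696 = 36.204 kPa.
Stress increase at mid-clay by the 2:1 spreading method:
Δσ = qBL/((B+z)(L+z)) = 131×5.3×5.3/((5.3+2.9)(5.3+2.9)) = 54.726 kPa
Final effective stress: σ'_f = σ'_0 + Δσ = 36.204 + 54.726 = 90.93 kPa.
Normally consolidated clay, so the full stress increment lies on the virgin compression line:
S_c = C_c·H/(1+e₀)·log₁₀(σ'_f/σ'_0) = 0.22×3/(1+1.05)×log₁₀(90.93/36.204)
    = 0.32195 × 0.39995 = 0.1288 m

S_c ≈ 0.129 m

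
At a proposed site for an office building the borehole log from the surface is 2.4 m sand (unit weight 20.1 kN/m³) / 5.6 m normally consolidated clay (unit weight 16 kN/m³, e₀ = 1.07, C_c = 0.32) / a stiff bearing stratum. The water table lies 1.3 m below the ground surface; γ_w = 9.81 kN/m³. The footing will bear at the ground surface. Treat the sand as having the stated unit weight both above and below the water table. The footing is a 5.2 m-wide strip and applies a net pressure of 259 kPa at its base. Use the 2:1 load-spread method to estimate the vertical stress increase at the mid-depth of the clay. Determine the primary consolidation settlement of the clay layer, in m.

S_c ≈ 0.456 m

Mid-depth of clay below the ground surface: z = 2.4 + 5.6/2 = 5.2 m.
Total vertical stress at mid-clay: σ_v = 20.1×2.4 + 16×2.8 = 93.04 kPa.
Pore pressure: u = 9.81×(5.2 − 1.3) = 38.259 kPa.
Initial effective stress: σ'_0 = σ_v − u = 93.04 − 38.259 = 54.781 kPa.
Stress increase at mid-clay by the 2:1 spreading method:
Δσ = qB/(B+z) = 259×5.2/(5.2+5.2) = 129.5 kPa
Final effective stress: σ'_f = σ'_0 + Δσ = 54.781 + 129.5 = 184.28 kPa.
Normally consolidated clay, so the full stress increment lies on the virgin compression line:
S_c = C_c·H/(1+e₀)·log₁₀(σ'_f/σ'_0) = 0.32×5.6/(1+1.07)×log₁₀(184.28/54.781)
    = 0.8657 × 0.52685 = 0.4561 m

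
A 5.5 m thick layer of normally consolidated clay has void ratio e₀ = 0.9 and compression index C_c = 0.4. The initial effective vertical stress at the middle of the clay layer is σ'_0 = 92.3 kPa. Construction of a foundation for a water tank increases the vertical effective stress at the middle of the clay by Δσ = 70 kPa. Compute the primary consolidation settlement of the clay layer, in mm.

Final effective stress: σ'_f = σ'_0 + Δσ = 92.3 + 70 = 162.3 kPa.
Normally consolidated clay, so the full stress increment lies on the virgin compression line:
S_c = C_c·H/(1+e₀)·log₁₀(σ'_f/σ'_0) = 0.4×5.5/(1+0.9)×log₁₀(162.3/92.3)
    = 1.1579 × 0.24512 = 0.2838 m

S_c ≈ 284 mm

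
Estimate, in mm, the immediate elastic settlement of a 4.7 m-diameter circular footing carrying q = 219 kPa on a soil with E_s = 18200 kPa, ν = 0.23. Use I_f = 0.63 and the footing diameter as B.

Immediate (elastic) settlement: S_e = q·B·(1−ν²)/E_s · I_f.
S_e = 219 × 4.7 × (1 − 0.23²) / 18200 × 0.63
    = 219 × 4.7 × 0.9471 / 18200 × 0.63
    = 0.03374 m = 33.74 mm

S_e ≈ 33.7 mm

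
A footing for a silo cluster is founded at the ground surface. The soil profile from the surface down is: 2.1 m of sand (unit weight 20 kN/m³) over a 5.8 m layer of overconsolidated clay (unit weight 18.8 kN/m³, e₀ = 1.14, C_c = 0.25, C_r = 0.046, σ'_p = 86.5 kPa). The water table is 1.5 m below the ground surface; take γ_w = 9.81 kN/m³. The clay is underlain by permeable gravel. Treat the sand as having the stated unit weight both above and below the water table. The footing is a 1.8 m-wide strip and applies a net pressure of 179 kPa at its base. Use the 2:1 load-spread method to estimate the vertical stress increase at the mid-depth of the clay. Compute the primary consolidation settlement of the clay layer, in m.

S_c ≈ 0.0874 m

Mid-depth of clay below the ground surface: z = 2.1 + 5.8/2 = 5 m.
Total vertical stress at mid-clay: σ_v = 20×2.1 + 18.8×2.9 = 96.52 kPa.
Pore pressure: u = 9.81×(5 − 1.5) = 34.335 kPa.
Initial effective stress: σ'_0 = σ_v − u = 96.52 − 34.335 = 62.185 kPa.
Stress increase at mid-clay by the 2:1 spreading method:
Δσ = qB/(B+z) = 179×1.8/(1.8+5) = 47.382 kPa
Final effective stress: σ'_f = 62.185 + 47.382 = 109.57 kPa.
σ'_f = 109.57 > σ'_p = 86.5 kPa, so the stress path crosses the preconsolidation pressure — recompression up to σ'_p, then virgin compression beyond:
S_c = H/(1+e₀)·[C_r·log₁₀(σ'_p/σ'_0) + C_c·log₁₀(σ'_f/σ'_p)]
    = 5.8/2.14 × [0.046×log₁₀(86.5/62.185) + 0.25×log₁₀(109.57/86.5)]
    = 2.7103 × [0.0065932 + 0.025669] = 0.08744 m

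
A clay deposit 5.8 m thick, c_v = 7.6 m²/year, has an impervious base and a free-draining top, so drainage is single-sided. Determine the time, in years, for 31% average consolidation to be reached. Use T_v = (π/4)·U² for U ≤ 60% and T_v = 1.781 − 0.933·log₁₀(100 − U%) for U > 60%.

Drainage path length: H_d = H = 5.8 m (single drainage).
U ≤ 60%: T_v = (π/4)·U² = (π/4)×0.31² = 0.075477.
t = T_v·H_d²/c_v = 0.075477×5.8²/7.6 = 0.3341 years.

t ≈ 0.334 years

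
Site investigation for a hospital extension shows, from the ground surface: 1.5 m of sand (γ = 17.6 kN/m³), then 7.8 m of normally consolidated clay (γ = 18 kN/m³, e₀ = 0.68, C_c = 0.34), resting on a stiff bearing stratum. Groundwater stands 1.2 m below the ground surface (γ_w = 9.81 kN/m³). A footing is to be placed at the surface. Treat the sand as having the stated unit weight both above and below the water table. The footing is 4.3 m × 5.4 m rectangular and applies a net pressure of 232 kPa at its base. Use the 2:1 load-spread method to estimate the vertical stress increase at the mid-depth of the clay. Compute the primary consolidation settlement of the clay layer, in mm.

Mid-depth of clay below the ground surface: z = 1.5 + 7.8/2 = 5.4 m.
Total vertical stress at mid-clay: σ_v = 17.6×1.5 + 18×3.9 = 96.6 kPa.
Pore pressure: u = 9.81×(5.4 − 1.2) = 41.202 kPa.
Initial effective stress: σ'_0 = σ_v − u = 96.6 − 41.202 = 55.398 kPa.
Stress increase at mid-clay by the 2:1 spreading method:
Δσ = qBL/((B+z)(L+z)) = 232×4.3×5.4/((4.3+5.4)(5.4+5.4)) = 51.423 kPa
Final effective stress: σ'_f = σ'_0 + Δσ = 55.398 + 51.423 = 106.82 kPa.
Normally consolidated clay, so the full stress increment lies on the virgin compression line:
S_c = C_c·H/(1+e₀)·log₁₀(σ'_f/σ'_0) = 0.34×7.8/(1+0.68)×log₁₀(106.82/55.398)
    = 1.5786 × 0.28516 = 0.4502 m

S_c ≈ 450 mm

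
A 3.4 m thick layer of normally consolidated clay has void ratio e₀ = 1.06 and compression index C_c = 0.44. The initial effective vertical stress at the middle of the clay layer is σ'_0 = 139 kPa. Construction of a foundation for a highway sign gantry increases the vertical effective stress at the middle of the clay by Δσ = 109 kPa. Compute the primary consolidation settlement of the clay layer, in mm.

Final effective stress: σ'_f = σ'_0 + Δσ = 139 + 109 = 248 kPa.
Normally consolidated clay, so the full stress increment lies on the virgin compression line:
S_c = C_c·H/(1+e₀)·log₁₀(σ'_f/σ'_0) = 0.44×3.4/(1+1.06)×log₁₀(248/139)
    = 0.72621 × 0.25144 = 0.1826 m

S_c ≈ 183 mm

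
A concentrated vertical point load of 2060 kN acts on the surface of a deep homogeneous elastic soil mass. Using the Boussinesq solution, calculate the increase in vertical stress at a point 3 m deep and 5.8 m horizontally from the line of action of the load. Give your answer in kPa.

Δσ_z ≈ 2.24 kPa

Boussinesq vertical stress below a point load on an elastic half-space:
Δσ_z = 3P/(2πz²) · [1 + (r/z)²]^(−5/2)
r/z = 5.8/3 = 1.9333; [1+(r/z)²]^(−5/2) = 0.020467.
Δσ_z = 3×2060/(2π×3²) × 0.020467 = 109.29 × 0.020467 = 2.237 kPa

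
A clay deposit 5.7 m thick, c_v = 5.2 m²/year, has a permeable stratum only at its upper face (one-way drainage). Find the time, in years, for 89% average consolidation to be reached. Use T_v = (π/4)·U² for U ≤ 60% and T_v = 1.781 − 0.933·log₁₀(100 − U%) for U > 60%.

Drainage path length: H_d = H = 5.7 m (single drainage).
U > 60%: T_v = 1.781 − 0.933·log₁₀(100 − 89) = 0.80938.
t = T_v·H_d²/c_v = 0.80938×5.7²/5.2 = 5.057 years.

t ≈ 5.06 years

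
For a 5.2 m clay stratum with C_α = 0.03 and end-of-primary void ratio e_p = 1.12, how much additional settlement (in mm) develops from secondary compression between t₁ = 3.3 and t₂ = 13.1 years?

Secondary compression: S_s = C_α·H/(1+e_p)·log₁₀(t₂/t₁)
S_s = 0.03×5.2/(1+1.12)×log₁₀(13.1/3.3)
    = 0.07358 × 0.5988 = 0.04406 m

S_s ≈ 44.1 mm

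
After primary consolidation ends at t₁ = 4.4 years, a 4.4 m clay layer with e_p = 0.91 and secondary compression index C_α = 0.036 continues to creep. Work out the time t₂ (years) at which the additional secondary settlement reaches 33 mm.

t₂ ≈ 11 years

S_s = C_α·H/(1+e_p)·log₁₀(t₂/t₁) ⇒ log₁₀(t₂/t₁) = S_s·(1+e_p)/(C_α·H).
log₁₀(t₂/t₁) = 0.033 × (1+0.91) / (0.036×4.4) = 0.3979
t₂ = t₁ × 10^0.3979 = 4.4 × 2.5 = 11 years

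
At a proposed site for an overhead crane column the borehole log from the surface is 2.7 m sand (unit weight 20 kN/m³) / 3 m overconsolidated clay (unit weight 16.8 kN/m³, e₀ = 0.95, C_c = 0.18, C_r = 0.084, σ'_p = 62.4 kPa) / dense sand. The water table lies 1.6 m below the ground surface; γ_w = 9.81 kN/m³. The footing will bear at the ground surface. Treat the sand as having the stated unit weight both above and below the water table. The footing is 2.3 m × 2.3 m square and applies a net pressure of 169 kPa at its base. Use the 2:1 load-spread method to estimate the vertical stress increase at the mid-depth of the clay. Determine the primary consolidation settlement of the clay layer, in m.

S_c ≈ 0.0303 m

Mid-depth of clay below the ground surface: z = 2.7 + 3/2 = 4.2 m.
Total vertical stress at mid-clay: σ_v = 20×2.7 + 16.8×1.5 = 79.2 kPa.
Pore pressure: u = 9.81×(4.2 − 1.6) = 25.506 kPa.
Initial effective stress: σ'_0 = σ_v − u = 79.2 − 25.506 = 53.694 kPa.
Stress increase at mid-clay by the 2:1 spreading method:
Δσ = qBL/((B+z)(L+z)) = 169×2.3×2.3/((2.3+4.2)(2.3+4.2)) = 21.16 kPa
Final effective stress: σ'_f = 53.694 + 21.16 = 74.854 kPa.
σ'_f = 74.854 > σ'_p = 62.4 kPa, so the stress path crosses the preconsolidation pressure — recompression up to σ'_p, then virgin compression beyond:
S_c = H/(1+e₀)·[C_r·log₁₀(σ'_p/σ'_0) + C_c·log₁₀(σ'_f/σ'_p)]
    = 3/1.95 × [0.084×log₁₀(62.4/53.694) + 0.18×log₁₀(74.854/62.4)]
    = 1.5385 × [0.0054817 + 0.014225] = 0.03032 m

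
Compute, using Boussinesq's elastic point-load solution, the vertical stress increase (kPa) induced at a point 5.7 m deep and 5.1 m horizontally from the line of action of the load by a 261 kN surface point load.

Boussinesq vertical stress below a point load on an elastic half-space:
Δσ_z = 3P/(2πz²) · [1 + (r/z)²]^(−5/2)
r/z = 5.1/5.7 = 0.89474; [1+(r/z)²]^(−5/2) = 0.22987.
Δσ_z = 3×261/(2π×5.7²) × 0.22987 = 3.8356 × 0.22987 = 0.8817 kPa

Δσ_z ≈ 0.882 kPa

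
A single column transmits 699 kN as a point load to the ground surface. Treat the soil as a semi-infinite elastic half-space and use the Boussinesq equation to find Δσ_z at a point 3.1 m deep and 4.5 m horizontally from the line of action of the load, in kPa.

Δσ_z ≈ 2.04 kPa

Boussinesq vertical stress below a point load on an elastic half-space:
Δσ_z = 3P/(2πz²) · [1 + (r/z)²]^(−5/2)
r/z = 4.5/3.1 = 1.4516; [1+(r/z)²]^(−5/2) = 0.05876.
Δσ_z = 3×699/(2π×3.1²) × 0.05876 = 34.729 × 0.05876 = 2.041 kPa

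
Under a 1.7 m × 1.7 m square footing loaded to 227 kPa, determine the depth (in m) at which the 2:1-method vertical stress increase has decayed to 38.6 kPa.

2:1 spreading — at depth z the loaded area has grown by z in each plan dimension:
qB²/(B+z)² = Δσ_z ⇒ z = B(√(q/Δσ_z) − 1) = 1.7×(√(227/38.6) − 1) = 2.423 m

z ≈ 2.42 m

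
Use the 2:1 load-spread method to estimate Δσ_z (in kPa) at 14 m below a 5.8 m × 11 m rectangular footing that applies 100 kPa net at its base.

By the 2:1 method the load spreads at 1 horizontal : 2 vertical, so at depth z the loaded area has grown by z in each plan dimension:
Δσ = qBL/((B+z)(L+z)) = 100×5.8×11/((5.8+14)(11+14)) = 12.889 kPa

Δσ_z ≈ 12.9 kPa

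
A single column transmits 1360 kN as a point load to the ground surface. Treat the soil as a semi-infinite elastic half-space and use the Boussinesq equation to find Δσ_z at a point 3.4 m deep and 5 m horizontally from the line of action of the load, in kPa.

Δσ_z ≈ 3.16 kPa

Boussinesq vertical stress below a point load on an elastic half-space:
Δσ_z = 3P/(2πz²) · [1 + (r/z)²]^(−5/2)
r/z = 5/3.4 = 1.4706; [1+(r/z)²]^(−5/2) = 0.056218.
Δσ_z = 3×1360/(2π×3.4²) × 0.056218 = 56.172 × 0.056218 = 3.158 kPa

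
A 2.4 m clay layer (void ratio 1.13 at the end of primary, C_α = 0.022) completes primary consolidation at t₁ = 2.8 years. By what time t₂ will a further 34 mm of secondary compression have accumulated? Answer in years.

t₂ ≈ 65.9 years

S_s = C_α·H/(1+e_p)·log₁₀(t₂/t₁) ⇒ log₁₀(t₂/t₁) = S_s·(1+e_p)/(C_α·H).
log₁₀(t₂/t₁) = 0.034 × (1+1.13) / (0.022×2.4) = 1.372
t₂ = t₁ × 10^1.372 = 2.8 × 23.53 = 65.88 years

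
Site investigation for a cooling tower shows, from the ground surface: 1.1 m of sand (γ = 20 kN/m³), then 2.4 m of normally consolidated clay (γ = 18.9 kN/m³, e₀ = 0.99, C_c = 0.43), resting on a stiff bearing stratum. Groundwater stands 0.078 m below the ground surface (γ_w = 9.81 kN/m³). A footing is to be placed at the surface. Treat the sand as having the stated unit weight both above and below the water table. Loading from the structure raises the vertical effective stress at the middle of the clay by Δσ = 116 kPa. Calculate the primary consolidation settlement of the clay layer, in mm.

Mid-depth of clay below the ground surface: z = 1.1 + 2.4/2 = 2.3 m.
Total vertical stress at mid-clay: σ_v = 20×1.1 + 18.9×1.2 = 44.68 kPa.
Pore pressure: u = 9.81×(2.3 − 0.078) = 21.798 kPa.
Initial effective stress: σ'_0 = σ_v − u = 44.68 − 21.798 = 22.882 kPa.
Final effective stress: σ'_f = σ'_0 + Δσ = 22.882 + 116 = 138.88 kPa.
Normally consolidated clay, so the full stress increment lies on the virgin compression line:
S_c = C_c·H/(1+e₀)·log₁₀(σ'_f/σ'_0) = 0.43×2.4/(1+0.99)×log₁₀(138.88/22.882)
    = 0.51859 × 0.78315 = 0.4061 m

S_c ≈ 406 mm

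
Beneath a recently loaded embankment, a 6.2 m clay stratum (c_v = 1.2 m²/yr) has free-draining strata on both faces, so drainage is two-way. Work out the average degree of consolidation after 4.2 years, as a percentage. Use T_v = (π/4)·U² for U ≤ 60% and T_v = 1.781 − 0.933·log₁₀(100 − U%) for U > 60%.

Drainage path length: H_d = H/2 = 3.1 m (double drainage).
T_v = c_v·t/H_d² = 1.2×4.2/3.1² = 0.52445.
T_v = 0.52445 corresponds to the U > 60% branch:
U = 1 − 10^((1.781 − T_v)/0.933)/100 = 0.7778

U ≈ 77.8 %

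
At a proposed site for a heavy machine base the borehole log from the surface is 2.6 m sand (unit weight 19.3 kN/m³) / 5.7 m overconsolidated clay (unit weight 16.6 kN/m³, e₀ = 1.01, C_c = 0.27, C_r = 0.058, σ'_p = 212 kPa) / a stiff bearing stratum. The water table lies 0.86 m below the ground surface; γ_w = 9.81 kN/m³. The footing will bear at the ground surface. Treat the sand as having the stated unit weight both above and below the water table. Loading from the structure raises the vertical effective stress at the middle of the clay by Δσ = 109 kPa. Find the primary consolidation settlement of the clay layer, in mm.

S_c ≈ 80.3 mm

Mid-depth of clay below the ground surface: z = 2.6 + 5.7/2 = 5.45 m.
Total vertical stress at mid-clay: σ_v = 19.3×2.6 + 16.6×2.85 = 97.49 kPa.
Pore pressure: u = 9.81×(5.45 − 0.86) = 45.028 kPa.
Initial effective stress: σ'_0 = σ_v − u = 97.49 − 45.028 = 52.462 kPa.
Final effective stress: σ'_f = 52.462 + 109 = 161.46 kPa.
σ'_f = 161.46 ≤ σ'_p = 212 kPa, so the clay remains overconsolidated and only the recompression index applies:
S_c = C_r·H/(1+e₀)·log₁₀(σ'_f/σ'_0) = 0.058×5.7/2.01×log₁₀(161.46/52.462)
    = 0.16448 × 0.48822 = 0.0803 m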